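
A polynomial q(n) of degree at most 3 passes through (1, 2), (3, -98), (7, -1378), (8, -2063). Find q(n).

Write q(n) = an^3 + bn^2 + cn + d. Substituting each data point gives a linear system:
  a + b + c + d = 2
  27a + 9b + 3c + d = -98
  343a + 49b + 7c + d = -1378
  512a + 64b + 8c + d = -2063
Solving the system yields a = -4, b = -1, c = 6, d = 1.
So q(n) = -4n³ - n² + 6n + 1.
Check: q(8) = -2063. ✓

q(n) = -4n^3 - n^2 + 6n + 1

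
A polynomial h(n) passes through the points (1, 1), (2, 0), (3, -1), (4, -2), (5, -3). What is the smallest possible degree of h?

Forward differences of the values at n = 1, 2, 3, 4, 5:
  h  : 1  0  -1  -2  -3
  Δ  : -1  -1  -1  -1
  Δ^2: 0  0  0
  Δ^3: 0  0
  Δ^4: 0
The first differences are constant (-1) and nonzero, while all higher differences vanish, so the minimal degree is 1.

1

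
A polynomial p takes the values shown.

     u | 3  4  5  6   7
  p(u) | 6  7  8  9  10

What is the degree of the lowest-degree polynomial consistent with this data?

Forward differences of the values at u = 3, 4, 5, 6, 7:
  p  : 6  7  8  9  10
  Δ  : 1  1  1  1
  Δ^2: 0  0  0
  Δ^3: 0  0
  Δ^4: 0
The first differences are constant (1) and nonzero, while all higher differences vanish, so the minimal degree is 1.

1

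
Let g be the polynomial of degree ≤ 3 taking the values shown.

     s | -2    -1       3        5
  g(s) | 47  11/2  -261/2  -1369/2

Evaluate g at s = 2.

-29

Write g(s) = as^3 + bs^2 + cs + d. Substituting each data point gives a linear system:
  -8a + 4b - 2c + d = 47
  -a + b - c + d = 11/2
  27a + 9b + 3c + d = -261/2
  125a + 25b + 5c + d = -1369/2
Solving the system yields a = -6, b = 3/2, c = 5, d = 3.
So g(s) = -6s^3 + (3/2)s^2 + 5s + 3.
Then g(2) = -29.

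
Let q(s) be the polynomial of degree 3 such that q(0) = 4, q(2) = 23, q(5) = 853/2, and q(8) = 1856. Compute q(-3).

Write q(s) = as^3 + bs^2 + cs + d. Substituting each data point gives a linear system:
  d = 4
  8a + 4b + 2c + d = 23
  125a + 25b + 5c + d = 853/2
  512a + 64b + 8c + d = 1856
Solving the system yields a = 4, b = -3, c = -1/2, d = 4.
So q(s) = 4s³ - 3s² - (1/2)s + 4.
Then q(-3) = -259/2.

-259/2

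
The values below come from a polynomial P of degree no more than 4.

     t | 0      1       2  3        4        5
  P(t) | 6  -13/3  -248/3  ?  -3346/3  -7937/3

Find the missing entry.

The 5 known points determine the degree-4 polynomial uniquely.
Write P(t) = at^4 + bt^3 + ct^2 + dt + e. Substituting each data point gives a linear system:
  e = 6
  a + b + c + d + e = -13/3
  16a + 8b + 4c + 2d + e = -248/3
  256a + 64b + 16c + 4d + e = -3346/3
  625a + 125b + 25c + 5d + e = -7937/3
Solving the system yields a = -4, b = 0, c = -6, d = -1/3, e = 6.
So P(t) = -4t⁴ - 6t² - (1/3)t + 6.
Then P(3) = -373.

-373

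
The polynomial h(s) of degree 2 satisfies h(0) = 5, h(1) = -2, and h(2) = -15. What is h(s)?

h(s) = -3s^2 - 4s + 5

Using the Lagrange interpolation formula with nodes 0, 1, 2:
  L_0(s) = (s - 1)(s - 2) / 2
  L_1(s) = s(s - 2) / -1
  L_2(s) = s(s - 1) / 2
Then h(s) = 5·L_0(s) - 2·L_1(s) - 15·L_2(s).
Expanding and collecting terms gives h(s) = -3s^2 - 4s + 5.
Check: h(1) = -2. ✓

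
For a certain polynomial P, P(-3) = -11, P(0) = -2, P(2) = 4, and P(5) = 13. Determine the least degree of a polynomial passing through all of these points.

1

Divided differences on the nodes -3, 0, 2, 5:
  order 0: -11  -2  4  13
  order 1: 3  3  3
  order 2: 0  0
  order 3: 0
The order-1 divided differences are all 3 (nonzero) and every higher order vanishes, so the data lies on a polynomial of degree exactly 1.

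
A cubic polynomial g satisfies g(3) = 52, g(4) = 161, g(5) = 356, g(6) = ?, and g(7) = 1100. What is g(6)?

On equispaced nodes a degree-3 polynomial has vanishing fourth forward difference, so
  g(3) - 4·g(4) + 6·g(5) - 4·g(6) + g(7) = 0.
Substituting the known values and solving for g(6):
  -4·g(6) = -2644
  g(6) = 661.

661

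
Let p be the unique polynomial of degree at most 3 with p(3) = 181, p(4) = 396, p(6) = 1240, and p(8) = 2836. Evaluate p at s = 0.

Using the Lagrange interpolation formula with nodes 3, 4, 6, 8:
  L_0(s) = (s - 4)(s - 6)(s - 8) / -15
  L_1(s) = (s - 3)(s - 6)(s - 8) / 8
  L_2(s) = (s - 3)(s - 4)(s - 8) / -12
  L_3(s) = (s - 3)(s - 4)(s - 6) / 40
Then p(s) = 181·L_0(s) + 396·L_1(s) + 1240·L_2(s) + 2836·L_3(s).
Expanding and collecting terms gives p(s) = 5s^3 + 4s^2 + 2s + 4.
Evaluating at s = 0: p(0) = 4.

4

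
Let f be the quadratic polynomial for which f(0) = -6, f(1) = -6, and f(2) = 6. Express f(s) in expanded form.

f(s) = 6s^2 - 6s - 6

Using the Lagrange interpolation formula with nodes 0, 1, 2:
  L_0(s) = (s - 1)(s - 2) / 2
  L_1(s) = s(s - 2) / -1
  L_2(s) = s(s - 1) / 2
Then f(s) = -6·L_0(s) - 6·L_1(s) + 6·L_2(s).
Expanding and collecting terms gives f(s) = 6s^2 - 6s - 6.
Check: f(2) = 6. ✓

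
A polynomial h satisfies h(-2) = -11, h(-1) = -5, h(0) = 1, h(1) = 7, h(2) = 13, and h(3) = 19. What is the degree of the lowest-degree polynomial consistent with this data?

1

Forward differences of the values at n = -2, -1, 0, 1, 2, 3:
  h  : -11  -5  1  7  13  19
  Δ  : 6  6  6  6  6
  Δ^2: 0  0  0  0
  Δ^3: 0  0  0
  Δ^4: 0  0
  Δ^5: 0
The first differences are constant (6) and nonzero, while all higher differences vanish, so the minimal degree is 1.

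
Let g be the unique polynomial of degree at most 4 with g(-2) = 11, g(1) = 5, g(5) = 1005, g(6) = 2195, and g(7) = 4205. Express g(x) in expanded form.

g(x) = 2x^4 - x^3 - 6x^2 + 5x + 5

Write g(x) = ax^4 + bx^3 + cx^2 + dx + e. Substituting each data point gives a linear system:
  16a - 8b + 4c - 2d + e = 11
  a + b + c + d + e = 5
  625a + 125b + 25c + 5d + e = 1005
  1296a + 216b + 36c + 6d + e = 2195
  2401a + 343b + 49c + 7d + e = 4205
Solving the system yields a = 2, b = -1, c = -6, d = 5, e = 5.
So g(x) = 2x^4 - x^3 - 6x^2 + 5x + 5.
Check: g(7) = 4205. ✓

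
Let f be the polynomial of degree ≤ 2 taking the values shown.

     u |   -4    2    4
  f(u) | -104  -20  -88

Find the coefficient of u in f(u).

2

Write f(u) = au^2 + bu + c. Substituting each data point gives a linear system:
  16a - 4b + c = -104
  4a + 2b + c = -20
  16a + 4b + c = -88
Solving the system yields a = -6, b = 2, c = 0.
So f(u) = -6u^2 + 2u.
The coefficient of u is 2.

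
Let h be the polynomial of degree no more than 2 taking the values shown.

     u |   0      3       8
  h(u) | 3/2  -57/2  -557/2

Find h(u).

h(u) = -5u^2 + 5u + 3/2

Write h(u) = au^2 + bu + c. Substituting each data point gives a linear system:
  c = 3/2
  9a + 3b + c = -57/2
  64a + 8b + c = -557/2
Solving the system yields a = -5, b = 5, c = 3/2.
So h(u) = -5u² + 5u + 3/2.
Check: h(0) = 3/2. ✓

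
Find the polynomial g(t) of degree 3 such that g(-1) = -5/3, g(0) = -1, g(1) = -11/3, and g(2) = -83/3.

g(t) = -3t^3 - (5/3)t^2 + 2t - 1

Using the Lagrange interpolation formula with nodes -1, 0, 1, 2:
  L_0(t) = t(t - 1)(t - 2) / -6
  L_1(t) = (t + 1)(t - 1)(t - 2) / 2
  L_2(t) = (t + 1)t(t - 2) / -2
  L_3(t) = (t + 1)t(t - 1) / 6
Then g(t) = -5/3·L_0(t) - 1·L_1(t) - 11/3·L_2(t) - 83/3·L_3(t).
Expanding and collecting terms gives g(t) = -3t^3 - (5/3)t^2 + 2t - 1.
Check: g(2) = -83/3. ✓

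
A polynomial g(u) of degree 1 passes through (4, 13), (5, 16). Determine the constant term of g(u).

Write g(u) = au + b. Substituting each data point gives a linear system:
  4a + b = 13
  5a + b = 16
Solving the system yields a = 3, b = 1.
So g(u) = 3u + 1.
The constant term is 1.

1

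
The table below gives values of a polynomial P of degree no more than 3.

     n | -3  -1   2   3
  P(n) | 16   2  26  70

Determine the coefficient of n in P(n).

0

Write P(n) = an^3 + bn^2 + cn + d. Substituting each data point gives a linear system:
  -27a + 9b - 3c + d = 16
  -a + b - c + d = 2
  8a + 4b + 2c + d = 26
  27a + 9b + 3c + d = 70
Solving the system yields a = 1, b = 5, c = 0, d = -2.
So P(n) = n^3 + 5n^2 - 2.
The coefficient of n is 0.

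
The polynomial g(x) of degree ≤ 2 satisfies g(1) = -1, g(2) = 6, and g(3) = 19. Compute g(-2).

14

Write g(x) = ax^2 + bx + c. Substituting each data point gives a linear system:
  a + b + c = -1
  4a + 2b + c = 6
  9a + 3b + c = 19
Solving the system yields a = 3, b = -2, c = -2.
So g(x) = 3x² - 2x - 2.
Then g(-2) = 14.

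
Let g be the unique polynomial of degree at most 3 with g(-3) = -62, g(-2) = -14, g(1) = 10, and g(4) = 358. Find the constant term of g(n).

-2

Write g(n) = an^3 + bn^2 + cn + d. Substituting each data point gives a linear system:
  -27a + 9b - 3c + d = -62
  -8a + 4b - 2c + d = -14
  a + b + c + d = 10
  64a + 16b + 4c + d = 358
Solving the system yields a = 4, b = 6, c = 2, d = -2.
So g(n) = 4n^3 + 6n^2 + 2n - 2.
The constant term is -2.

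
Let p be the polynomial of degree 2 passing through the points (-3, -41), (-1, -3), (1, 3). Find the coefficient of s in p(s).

Write p(s) = as^2 + bs + c. Substituting each data point gives a linear system:
  9a - 3b + c = -41
  a - b + c = -3
  a + b + c = 3
Solving the system yields a = -4, b = 3, c = 4.
So p(s) = -4s² + 3s + 4.
The coefficient of s is 3.

3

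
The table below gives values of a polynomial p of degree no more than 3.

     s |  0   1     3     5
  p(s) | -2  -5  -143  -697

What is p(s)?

Using the Lagrange interpolation formula with nodes 0, 1, 3, 5:
  L_0(s) = (s - 1)(s - 3)(s - 5) / -15
  L_1(s) = s(s - 3)(s - 5) / 8
  L_2(s) = s(s - 1)(s - 5) / -12
  L_3(s) = s(s - 1)(s - 3) / 40
Then p(s) = -2·L_0(s) - 5·L_1(s) - 143·L_2(s) - 697·L_3(s).
Expanding and collecting terms gives p(s) = -6s^3 + 2s^2 + s - 2.
Check: p(3) = -143. ✓

p(s) = -6s^3 + 2s^2 + s - 2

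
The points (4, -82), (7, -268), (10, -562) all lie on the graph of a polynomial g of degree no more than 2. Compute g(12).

-818

Using the Lagrange interpolation formula with nodes 4, 7, 10:
  L_0(t) = (t - 7)(t - 10) / 18
  L_1(t) = (t - 4)(t - 10) / -9
  L_2(t) = (t - 4)(t - 7) / 18
Then g(t) = -82·L_0(t) - 268·L_1(t) - 562·L_2(t).
Expanding and collecting terms gives g(t) = -6t^2 + 4t - 2.
Evaluating at t = 12: g(12) = -818.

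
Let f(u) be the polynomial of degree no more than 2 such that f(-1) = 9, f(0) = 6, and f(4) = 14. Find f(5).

Using the Lagrange interpolation formula with nodes -1, 0, 4:
  L_0(u) = u(u - 4) / 5
  L_1(u) = (u + 1)(u - 4) / -4
  L_2(u) = (u + 1)u / 20
Then f(u) = 9·L_0(u) + 6·L_1(u) + 14·L_2(u).
Expanding and collecting terms gives f(u) = u^2 - 2u + 6.
Evaluating at u = 5: f(5) = 21.

21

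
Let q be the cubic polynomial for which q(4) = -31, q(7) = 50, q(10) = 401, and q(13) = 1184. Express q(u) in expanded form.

q(u) = u^3 - 6u^2 + 1

Using the Lagrange interpolation formula with nodes 4, 7, 10, 13:
  L_0(u) = (u - 7)(u - 10)(u - 13) / -162
  L_1(u) = (u - 4)(u - 10)(u - 13) / 54
  L_2(u) = (u - 4)(u - 7)(u - 13) / -54
  L_3(u) = (u - 4)(u - 7)(u - 10) / 162
Then q(u) = -31·L_0(u) + 50·L_1(u) + 401·L_2(u) + 1184·L_3(u).
Expanding and collecting terms gives q(u) = u³ - 6u² + 1.
Check: q(13) = 1184. ✓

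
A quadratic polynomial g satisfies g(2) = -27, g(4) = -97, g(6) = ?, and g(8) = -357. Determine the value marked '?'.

-207

The 3 known points determine the degree-2 polynomial uniquely.
Write g(n) = an^2 + bn + c. Substituting each data point gives a linear system:
  4a + 2b + c = -27
  16a + 4b + c = -97
  64a + 8b + c = -357
Solving the system yields a = -5, b = -5, c = 3.
So g(n) = -5n² - 5n + 3.
Then g(6) = -207.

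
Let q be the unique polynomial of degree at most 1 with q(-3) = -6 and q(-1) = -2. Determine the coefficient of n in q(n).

Write q(n) = an + b. Substituting each data point gives a linear system:
  -3a + b = -6
  -a + b = -2
Solving the system yields a = 2, b = 0.
So q(n) = 2n.
The leading coefficient is 2.

2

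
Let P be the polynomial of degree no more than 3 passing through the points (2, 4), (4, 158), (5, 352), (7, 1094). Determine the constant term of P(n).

Write P(n) = an^3 + bn^2 + cn + d. Substituting each data point gives a linear system:
  8a + 4b + 2c + d = 4
  64a + 16b + 4c + d = 158
  125a + 25b + 5c + d = 352
  343a + 49b + 7c + d = 1094
Solving the system yields a = 4, b = -5, c = -5, d = 2.
So P(n) = 4n^3 - 5n^2 - 5n + 2.
The constant term is 2.

2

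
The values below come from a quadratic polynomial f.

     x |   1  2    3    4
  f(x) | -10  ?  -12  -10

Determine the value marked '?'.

-12

On equispaced nodes a degree-2 polynomial has vanishing third forward difference, so
  - f(1) + 3·f(2) - 3·f(3) + f(4) = 0.
Substituting the known values and solving for f(2):
  3·f(2) = -36
  f(2) = -12.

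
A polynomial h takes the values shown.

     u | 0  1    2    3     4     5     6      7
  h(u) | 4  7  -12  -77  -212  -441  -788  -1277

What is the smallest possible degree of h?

Forward differences of the values at u = 0, 1, 2, 3, 4, 5, 6, 7:
  h  : 4  7  -12  -77  -212  -441  -788  -1277
  Δ  : 3  -19  -65  -135  -229  -347  -489
  Δ^2: -22  -46  -70  -94  -118  -142
  Δ^3: -24  -24  -24  -24  -24
  Δ^4: 0  0  0  0
  Δ^5: 0  0  0
  Δ^6: 0  0
  Δ^7: 0
The third differences are constant (-24) and nonzero, while all higher differences vanish, so the minimal degree is 3.

3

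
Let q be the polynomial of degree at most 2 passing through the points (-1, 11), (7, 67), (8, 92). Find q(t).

Using the Lagrange interpolation formula with nodes -1, 7, 8:
  L_0(t) = (t - 7)(t - 8) / 72
  L_1(t) = (t + 1)(t - 8) / -8
  L_2(t) = (t + 1)(t - 7) / 9
Then q(t) = 11·L_0(t) + 67·L_1(t) + 92·L_2(t).
Expanding and collecting terms gives q(t) = 2t^2 - 5t + 4.
Check: q(8) = 92. ✓

q(t) = 2t^2 - 5t + 4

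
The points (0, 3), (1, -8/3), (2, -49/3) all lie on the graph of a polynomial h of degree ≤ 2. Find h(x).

Write h(x) = ax^2 + bx + c. Substituting each data point gives a linear system:
  c = 3
  a + b + c = -8/3
  4a + 2b + c = -49/3
Solving the system yields a = -4, b = -5/3, c = 3.
So h(x) = -4x² - (5/3)x + 3.
Check: h(1) = -8/3. ✓

h(x) = -4x^2 - (5/3)x + 3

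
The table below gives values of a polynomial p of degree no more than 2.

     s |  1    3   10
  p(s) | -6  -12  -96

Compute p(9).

-78

Using the Lagrange interpolation formula with nodes 1, 3, 10:
  L_0(s) = (s - 3)(s - 10) / 18
  L_1(s) = (s - 1)(s - 10) / -14
  L_2(s) = (s - 1)(s - 3) / 63
Then p(s) = -6·L_0(s) - 12·L_1(s) - 96·L_2(s).
Expanding and collecting terms gives p(s) = -s^2 + s - 6.
Evaluating at s = 9: p(9) = -78.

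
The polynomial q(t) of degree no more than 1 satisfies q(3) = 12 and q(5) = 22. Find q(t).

q(t) = 5t - 3

Write q(t) = at + b. Substituting each data point gives a linear system:
  3a + b = 12
  5a + b = 22
Solving the system yields a = 5, b = -3.
So q(t) = 5t - 3.
Check: q(5) = 22. ✓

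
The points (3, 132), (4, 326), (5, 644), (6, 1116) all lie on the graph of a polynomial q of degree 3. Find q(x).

Using the Lagrange interpolation formula with nodes 3, 4, 5, 6:
  L_0(x) = (x - 4)(x - 5)(x - 6) / -6
  L_1(x) = (x - 3)(x - 5)(x - 6) / 2
  L_2(x) = (x - 3)(x - 4)(x - 6) / -2
  L_3(x) = (x - 3)(x - 4)(x - 5) / 6
Then q(x) = 132·L_0(x) + 326·L_1(x) + 644·L_2(x) + 1116·L_3(x).
Expanding and collecting terms gives q(x) = 5x³ + 2x² - 5x - 6.
Check: q(6) = 1116. ✓

q(x) = 5x^3 + 2x^2 - 5x - 6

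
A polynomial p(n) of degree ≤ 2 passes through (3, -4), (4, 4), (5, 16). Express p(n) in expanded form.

p(n) = 2n^2 - 6n - 4

Write p(n) = an^2 + bn + c. Substituting each data point gives a linear system:
  9a + 3b + c = -4
  16a + 4b + c = 4
  25a + 5b + c = 16
Solving the system yields a = 2, b = -6, c = -4.
So p(n) = 2n^2 - 6n - 4.
Check: p(5) = 16. ✓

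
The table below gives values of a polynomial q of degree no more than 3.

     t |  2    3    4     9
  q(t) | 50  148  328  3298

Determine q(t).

q(t) = 4t^3 + 5t^2 - 3t + 4

Write q(t) = at^3 + bt^2 + ct + d. Substituting each data point gives a linear system:
  8a + 4b + 2c + d = 50
  27a + 9b + 3c + d = 148
  64a + 16b + 4c + d = 328
  729a + 81b + 9c + d = 3298
Solving the system yields a = 4, b = 5, c = -3, d = 4.
So q(t) = 4t^3 + 5t^2 - 3t + 4.
Check: q(9) = 3298. ✓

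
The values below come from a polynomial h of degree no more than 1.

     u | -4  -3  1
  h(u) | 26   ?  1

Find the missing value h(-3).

21

The 2 known points determine the degree-1 polynomial uniquely.
Write h(u) = au + b. Substituting each data point gives a linear system:
  -4a + b = 26
  a + b = 1
Solving the system yields a = -5, b = 6.
So h(u) = -5u + 6.
Then h(-3) = 21.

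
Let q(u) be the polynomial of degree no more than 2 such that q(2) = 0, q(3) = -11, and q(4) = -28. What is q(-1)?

Write q(u) = au^2 + bu + c. Substituting each data point gives a linear system:
  4a + 2b + c = 0
  9a + 3b + c = -11
  16a + 4b + c = -28
Solving the system yields a = -3, b = 4, c = 4.
So q(u) = -3u^2 + 4u + 4.
Then q(-1) = -3.

-3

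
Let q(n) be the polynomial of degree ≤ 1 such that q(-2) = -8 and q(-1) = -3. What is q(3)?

17

Using the Lagrange interpolation formula with nodes -2, -1:
  L_0(n) = (n + 1) / -1
  L_1(n) = (n + 2) / 1
Then q(n) = -8·L_0(n) - 3·L_1(n).
Expanding and collecting terms gives q(n) = 5n + 2.
Evaluating at n = 3: q(3) = 17.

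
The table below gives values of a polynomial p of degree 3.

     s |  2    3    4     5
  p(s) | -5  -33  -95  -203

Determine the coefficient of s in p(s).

5

Write p(s) = as^3 + bs^2 + cs + d. Substituting each data point gives a linear system:
  8a + 4b + 2c + d = -5
  27a + 9b + 3c + d = -33
  64a + 16b + 4c + d = -95
  125a + 25b + 5c + d = -203
Solving the system yields a = -2, b = 1, c = 5, d = -3.
So p(s) = -2s³ + s² + 5s - 3.
The coefficient of s is 5.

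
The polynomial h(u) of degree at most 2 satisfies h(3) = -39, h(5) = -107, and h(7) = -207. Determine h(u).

h(u) = -4u^2 - 2u + 3

Using the Lagrange interpolation formula with nodes 3, 5, 7:
  L_0(u) = (u - 5)(u - 7) / 8
  L_1(u) = (u - 3)(u - 7) / -4
  L_2(u) = (u - 3)(u - 5) / 8
Then h(u) = -39·L_0(u) - 107·L_1(u) - 207·L_2(u).
Expanding and collecting terms gives h(u) = -4u^2 - 2u + 3.
Check: h(3) = -39. ✓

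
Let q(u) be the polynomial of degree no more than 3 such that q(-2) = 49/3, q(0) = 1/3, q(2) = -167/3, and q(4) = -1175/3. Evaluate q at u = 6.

Write q(u) = au^3 + bu^2 + cu + d. Substituting each data point gives a linear system:
  -8a + 4b - 2c + d = 49/3
  d = 1/3
  8a + 4b + 2c + d = -167/3
  64a + 16b + 4c + d = -1175/3
Solving the system yields a = -5, b = -5, c = 2, d = 1/3.
So q(u) = -5u^3 - 5u^2 + 2u + 1/3.
Then q(6) = -3743/3.

-3743/3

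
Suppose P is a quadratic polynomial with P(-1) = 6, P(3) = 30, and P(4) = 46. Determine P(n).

Write P(n) = an^2 + bn + c. Substituting each data point gives a linear system:
  a - b + c = 6
  9a + 3b + c = 30
  16a + 4b + c = 46
Solving the system yields a = 2, b = 2, c = 6.
So P(n) = 2n^2 + 2n + 6.
Check: P(3) = 30. ✓

P(n) = 2n^2 + 2n + 6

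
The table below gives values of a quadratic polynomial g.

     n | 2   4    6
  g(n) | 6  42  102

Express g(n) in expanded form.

g(n) = 3n^2 - 6

Write g(n) = an^2 + bn + c. Substituting each data point gives a linear system:
  4a + 2b + c = 6
  16a + 4b + c = 42
  36a + 6b + c = 102
Solving the system yields a = 3, b = 0, c = -6.
So g(n) = 3n² - 6.
Check: g(4) = 42. ✓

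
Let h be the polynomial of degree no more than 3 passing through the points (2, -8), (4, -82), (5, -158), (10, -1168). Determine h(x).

h(x) = -x^3 - 2x^2 + 3x + 2

Write h(x) = ax^3 + bx^2 + cx + d. Substituting each data point gives a linear system:
  8a + 4b + 2c + d = -8
  64a + 16b + 4c + d = -82
  125a + 25b + 5c + d = -158
  1000a + 100b + 10c + d = -1168
Solving the system yields a = -1, b = -2, c = 3, d = 2.
So h(x) = -x^3 - 2x^2 + 3x + 2.
Check: h(4) = -82. ✓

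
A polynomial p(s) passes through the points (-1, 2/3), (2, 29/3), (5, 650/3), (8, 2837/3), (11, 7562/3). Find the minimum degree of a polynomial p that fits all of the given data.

3

Forward differences of the values at s = -1, 2, 5, 8, 11:
  p  : 2/3  29/3  650/3  2837/3  7562/3
  Δ  : 9  207  729  1575
  Δ^2: 198  522  846
  Δ^3: 324  324
  Δ^4: 0
The third differences are constant (324) and nonzero, while all higher differences vanish, so the minimal degree is 3.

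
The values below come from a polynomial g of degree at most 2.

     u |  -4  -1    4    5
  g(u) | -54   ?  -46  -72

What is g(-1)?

The 3 known points determine the degree-2 polynomial uniquely.
Write g(u) = au^2 + bu + c. Substituting each data point gives a linear system:
  16a - 4b + c = -54
  16a + 4b + c = -46
  25a + 5b + c = -72
Solving the system yields a = -3, b = 1, c = -2.
So g(u) = -3u^2 + u - 2.
Then g(-1) = -6.

-6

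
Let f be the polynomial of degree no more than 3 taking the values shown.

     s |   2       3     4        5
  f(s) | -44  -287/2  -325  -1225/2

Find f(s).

f(s) = -4s^3 - 5s^2 + (3/2)s + 5

Using the Lagrange interpolation formula with nodes 2, 3, 4, 5:
  L_0(s) = (s - 3)(s - 4)(s - 5) / -6
  L_1(s) = (s - 2)(s - 4)(s - 5) / 2
  L_2(s) = (s - 2)(s - 3)(s - 5) / -2
  L_3(s) = (s - 2)(s - 3)(s - 4) / 6
Then f(s) = -44·L_0(s) - 287/2·L_1(s) - 325·L_2(s) - 1225/2·L_3(s).
Expanding and collecting terms gives f(s) = -4s³ - 5s² + (3/2)s + 5.
Check: f(4) = -325. ✓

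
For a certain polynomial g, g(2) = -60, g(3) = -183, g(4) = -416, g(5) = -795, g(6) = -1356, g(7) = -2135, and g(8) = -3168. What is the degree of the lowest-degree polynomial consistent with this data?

3

Forward differences of the values at n = 2, 3, 4, 5, 6, 7, 8:
  g  : -60  -183  -416  -795  -1356  -2135  -3168
  Δ  : -123  -233  -379  -561  -779  -1033
  Δ^2: -110  -146  -182  -218  -254
  Δ^3: -36  -36  -36  -36
  Δ^4: 0  0  0
  Δ^5: 0  0
  Δ^6: 0
The third differences are constant (-36) and nonzero, while all higher differences vanish, so the minimal degree is 3.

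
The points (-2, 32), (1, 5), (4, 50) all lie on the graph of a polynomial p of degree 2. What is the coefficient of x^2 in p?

Write p(x) = ax^2 + bx + c. Substituting each data point gives a linear system:
  4a - 2b + c = 32
  a + b + c = 5
  16a + 4b + c = 50
Solving the system yields a = 4, b = -5, c = 6.
So p(x) = 4x^2 - 5x + 6.
The leading coefficient is 4.

4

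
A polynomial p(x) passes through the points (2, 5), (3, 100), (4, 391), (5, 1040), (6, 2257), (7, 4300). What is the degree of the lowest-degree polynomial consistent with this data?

Forward differences of the values at x = 2, 3, 4, 5, 6, 7:
  p  : 5  100  391  1040  2257  4300
  Δ  : 95  291  649  1217  2043
  Δ^2: 196  358  568  826
  Δ^3: 162  210  258
  Δ^4: 48  48
  Δ^5: 0
The fourth differences are constant (48) and nonzero, while all higher differences vanish, so the minimal degree is 4.

4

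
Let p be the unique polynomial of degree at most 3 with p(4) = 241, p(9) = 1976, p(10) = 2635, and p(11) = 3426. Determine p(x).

p(x) = 2x^3 + 6x^2 + 3x + 5

Write p(x) = ax^3 + bx^2 + cx + d. Substituting each data point gives a linear system:
  64a + 16b + 4c + d = 241
  729a + 81b + 9c + d = 1976
  1000a + 100b + 10c + d = 2635
  1331a + 121b + 11c + d = 3426
Solving the system yields a = 2, b = 6, c = 3, d = 5.
So p(x) = 2x^3 + 6x^2 + 3x + 5.
Check: p(9) = 1976. ✓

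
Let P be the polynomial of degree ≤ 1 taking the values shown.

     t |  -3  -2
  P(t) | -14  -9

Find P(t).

Write P(t) = at + b. Substituting each data point gives a linear system:
  -3a + b = -14
  -2a + b = -9
Solving the system yields a = 5, b = 1.
So P(t) = 5t + 1.
Check: P(-2) = -9. ✓

P(t) = 5t + 1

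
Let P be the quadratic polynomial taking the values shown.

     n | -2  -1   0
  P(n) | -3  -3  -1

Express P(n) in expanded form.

Using the Lagrange interpolation formula with nodes -2, -1, 0:
  L_0(n) = (n + 1)n / 2
  L_1(n) = (n + 2)n / -1
  L_2(n) = (n + 2)(n + 1) / 2
Then P(n) = -3·L_0(n) - 3·L_1(n) - 1·L_2(n).
Expanding and collecting terms gives P(n) = n^2 + 3n - 1.
Check: P(-2) = -3. ✓

P(n) = n^2 + 3n - 1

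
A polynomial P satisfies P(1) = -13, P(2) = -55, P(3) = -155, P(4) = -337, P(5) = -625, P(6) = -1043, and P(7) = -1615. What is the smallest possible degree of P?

Forward differences of the values at x = 1, 2, 3, 4, 5, 6, 7:
  P  : -13  -55  -155  -337  -625  -1043  -1615
  Δ  : -42  -100  -182  -288  -418  -572
  Δ^2: -58  -82  -106  -130  -154
  Δ^3: -24  -24  -24  -24
  Δ^4: 0  0  0
  Δ^5: 0  0
  Δ^6: 0
The third differences are constant (-24) and nonzero, while all higher differences vanish, so the minimal degree is 3.

3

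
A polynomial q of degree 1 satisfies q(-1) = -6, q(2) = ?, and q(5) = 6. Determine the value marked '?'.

The 2 known points determine the degree-1 polynomial uniquely.
Write q(s) = as + b. Substituting each data point gives a linear system:
  -a + b = -6
  5a + b = 6
Solving the system yields a = 2, b = -4.
So q(s) = 2s - 4.
Then q(2) = 0.

0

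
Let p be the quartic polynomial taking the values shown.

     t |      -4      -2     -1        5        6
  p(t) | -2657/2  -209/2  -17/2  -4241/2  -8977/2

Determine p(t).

Using the Lagrange interpolation formula with nodes -4, -2, -1, 5, 6:
  L_0(t) = (t + 2)(t + 1)(t - 5)(t - 6) / 540
  L_1(t) = (t + 4)(t + 1)(t - 5)(t - 6) / -112
  L_2(t) = (t + 4)(t + 2)(t - 5)(t - 6) / 126
  L_3(t) = (t + 4)(t + 2)(t + 1)(t - 6) / -378
  L_4(t) = (t + 4)(t + 2)(t + 1)(t - 5) / 560
Then p(t) = -2657/2·L_0(t) - 209/2·L_1(t) - 17/2·L_2(t) - 4241/2·L_3(t) - 8977/2·L_4(t).
Expanding and collecting terms gives p(t) = -4t^4 + 4t^3 - 4t^2 - 4t - 1/2.
Check: p(-4) = -2657/2. ✓

p(t) = -4t^4 + 4t^3 - 4t^2 - 4t - 1/2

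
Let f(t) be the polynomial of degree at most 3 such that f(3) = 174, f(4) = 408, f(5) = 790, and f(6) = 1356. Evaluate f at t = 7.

2142

Write f(t) = at^3 + bt^2 + ct + d. Substituting each data point gives a linear system:
  27a + 9b + 3c + d = 174
  64a + 16b + 4c + d = 408
  125a + 25b + 5c + d = 790
  216a + 36b + 6c + d = 1356
Solving the system yields a = 6, b = 2, c = -2, d = 0.
So f(t) = 6t³ + 2t² - 2t.
Then f(7) = 2142.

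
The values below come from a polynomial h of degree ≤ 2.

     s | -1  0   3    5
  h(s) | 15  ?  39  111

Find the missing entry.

6

The 3 known points determine the degree-2 polynomial uniquely.
Write h(s) = as^2 + bs + c. Substituting each data point gives a linear system:
  a - b + c = 15
  9a + 3b + c = 39
  25a + 5b + c = 111
Solving the system yields a = 5, b = -4, c = 6.
So h(s) = 5s^2 - 4s + 6.
Then h(0) = 6.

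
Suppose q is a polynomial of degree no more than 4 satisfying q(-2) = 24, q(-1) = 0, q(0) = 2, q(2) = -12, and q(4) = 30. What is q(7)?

1248

Write q(t) = at^4 + bt^3 + ct^2 + dt + e. Substituting each data point gives a linear system:
  16a - 8b + 4c - 2d + e = 24
  a - b + c - d + e = 0
  e = 2
  16a + 8b + 4c + 2d + e = -12
  256a + 64b + 16c + 4d + e = 30
Solving the system yields a = 1, b = -3, c = -3, d = 3, e = 2.
So q(t) = t^4 - 3t^3 - 3t^2 + 3t + 2.
Then q(7) = 1248.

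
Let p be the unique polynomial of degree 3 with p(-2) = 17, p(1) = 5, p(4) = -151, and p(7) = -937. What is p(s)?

Using the Lagrange interpolation formula with nodes -2, 1, 4, 7:
  L_0(s) = (s - 1)(s - 4)(s - 7) / -162
  L_1(s) = (s + 2)(s - 4)(s - 7) / 54
  L_2(s) = (s + 2)(s - 1)(s - 7) / -54
  L_3(s) = (s + 2)(s - 1)(s - 4) / 162
Then p(s) = 17·L_0(s) + 5·L_1(s) - 151·L_2(s) - 937·L_3(s).
Expanding and collecting terms gives p(s) = -3s^3 + s^2 + 6s + 1.
Check: p(1) = 5. ✓

p(s) = -3s^3 + s^2 + 6s + 1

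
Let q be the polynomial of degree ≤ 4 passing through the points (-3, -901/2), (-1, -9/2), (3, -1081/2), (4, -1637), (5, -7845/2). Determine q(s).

q(s) = -6s^4 - s^3 - (1/2)s^2 - 6s - 5

Write q(s) = as^4 + bs^3 + cs^2 + ds + e. Substituting each data point gives a linear system:
  81a - 27b + 9c - 3d + e = -901/2
  a - b + c - d + e = -9/2
  81a + 27b + 9c + 3d + e = -1081/2
  256a + 64b + 16c + 4d + e = -1637
  625a + 125b + 25c + 5d + e = -7845/2
Solving the system yields a = -6, b = -1, c = -1/2, d = -6, e = -5.
So q(s) = -6s^4 - s^3 - (1/2)s^2 - 6s - 5.
Check: q(-1) = -9/2. ✓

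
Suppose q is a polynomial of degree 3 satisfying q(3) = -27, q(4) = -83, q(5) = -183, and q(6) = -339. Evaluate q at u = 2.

-3

Using the Lagrange interpolation formula with nodes 3, 4, 5, 6:
  L_0(u) = (u - 4)(u - 5)(u - 6) / -6
  L_1(u) = (u - 3)(u - 5)(u - 6) / 2
  L_2(u) = (u - 3)(u - 4)(u - 6) / -2
  L_3(u) = (u - 3)(u - 4)(u - 5) / 6
Then q(u) = -27·L_0(u) - 83·L_1(u) - 183·L_2(u) - 339·L_3(u).
Expanding and collecting terms gives q(u) = -2u^3 + 2u^2 + 4u - 3.
Evaluating at u = 2: q(2) = -3.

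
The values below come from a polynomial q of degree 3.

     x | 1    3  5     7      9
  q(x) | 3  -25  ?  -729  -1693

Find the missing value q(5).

On equispaced nodes a degree-3 polynomial has vanishing fourth forward difference, so
  q(1) - 4·q(3) + 6·q(5) - 4·q(7) + q(9) = 0.
Substituting the known values and solving for q(5):
  6·q(5) = -1326
  q(5) = -221.

-221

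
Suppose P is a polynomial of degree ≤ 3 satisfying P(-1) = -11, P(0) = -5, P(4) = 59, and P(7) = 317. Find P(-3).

Using the Lagrange interpolation formula with nodes -1, 0, 4, 7:
  L_0(t) = t(t - 4)(t - 7) / -40
  L_1(t) = (t + 1)(t - 4)(t - 7) / 28
  L_2(t) = (t + 1)t(t - 7) / -60
  L_3(t) = (t + 1)t(t - 4) / 168
Then P(t) = -11·L_0(t) - 5·L_1(t) + 59·L_2(t) + 317·L_3(t).
Expanding and collecting terms gives P(t) = t³ - t² + 4t - 5.
Evaluating at t = -3: P(-3) = -53.

-53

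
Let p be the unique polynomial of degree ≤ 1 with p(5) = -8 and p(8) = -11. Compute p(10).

-13

Using the Lagrange interpolation formula with nodes 5, 8:
  L_0(u) = (u - 8) / -3
  L_1(u) = (u - 5) / 3
Then p(u) = -8·L_0(u) - 11·L_1(u).
Expanding and collecting terms gives p(u) = -u - 3.
Evaluating at u = 10: p(10) = -13.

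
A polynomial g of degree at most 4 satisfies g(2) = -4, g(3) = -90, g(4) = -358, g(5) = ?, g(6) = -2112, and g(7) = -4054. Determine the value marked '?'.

The 5 known points determine the degree-4 polynomial uniquely.
Write g(u) = au^4 + bu^3 + cu^2 + du + e. Substituting each data point gives a linear system:
  16a + 8b + 4c + 2d + e = -4
  81a + 27b + 9c + 3d + e = -90
  256a + 64b + 16c + 4d + e = -358
  1296a + 216b + 36c + 6d + e = -2112
  2401a + 343b + 49c + 7d + e = -4054
Solving the system yields a = -2, b = 2, c = 1, d = 1, e = 6.
So g(u) = -2u⁴ + 2u³ + u² + u + 6.
Then g(5) = -964.

-964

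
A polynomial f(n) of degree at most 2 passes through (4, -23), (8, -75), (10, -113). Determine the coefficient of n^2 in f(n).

Write f(n) = an^2 + bn + c. Substituting each data point gives a linear system:
  16a + 4b + c = -23
  64a + 8b + c = -75
  100a + 10b + c = -113
Solving the system yields a = -1, b = -1, c = -3.
So f(n) = -n^2 - n - 3.
The leading coefficient is -1.

-1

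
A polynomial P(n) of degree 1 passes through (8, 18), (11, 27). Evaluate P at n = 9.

21

Write P(n) = an + b. Substituting each data point gives a linear system:
  8a + b = 18
  11a + b = 27
Solving the system yields a = 3, b = -6.
So P(n) = 3n - 6.
Then P(9) = 21.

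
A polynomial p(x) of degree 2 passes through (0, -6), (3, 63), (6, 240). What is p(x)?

p(x) = 6x^2 + 5x - 6

Write p(x) = ax^2 + bx + c. Substituting each data point gives a linear system:
  c = -6
  9a + 3b + c = 63
  36a + 6b + c = 240
Solving the system yields a = 6, b = 5, c = -6.
So p(x) = 6x^2 + 5x - 6.
Check: p(6) = 240. ✓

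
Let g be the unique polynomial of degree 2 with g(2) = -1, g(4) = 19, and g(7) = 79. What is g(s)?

Write g(s) = as^2 + bs + c. Substituting each data point gives a linear system:
  4a + 2b + c = -1
  16a + 4b + c = 19
  49a + 7b + c = 79
Solving the system yields a = 2, b = -2, c = -5.
So g(s) = 2s^2 - 2s - 5.
Check: g(4) = 19. ✓

g(s) = 2s^2 - 2s - 5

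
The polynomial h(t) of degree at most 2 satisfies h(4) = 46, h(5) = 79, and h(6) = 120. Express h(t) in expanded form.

h(t) = 4t^2 - 3t - 6

Write h(t) = at^2 + bt + c. Substituting each data point gives a linear system:
  16a + 4b + c = 46
  25a + 5b + c = 79
  36a + 6b + c = 120
Solving the system yields a = 4, b = -3, c = -6.
So h(t) = 4t² - 3t - 6.
Check: h(4) = 46. ✓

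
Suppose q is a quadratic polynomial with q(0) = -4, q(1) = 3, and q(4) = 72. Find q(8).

Using the Lagrange interpolation formula with nodes 0, 1, 4:
  L_0(t) = (t - 1)(t - 4) / 4
  L_1(t) = t(t - 4) / -3
  L_2(t) = t(t - 1) / 12
Then q(t) = -4·L_0(t) + 3·L_1(t) + 72·L_2(t).
Expanding and collecting terms gives q(t) = 4t^2 + 3t - 4.
Evaluating at t = 8: q(8) = 276.

276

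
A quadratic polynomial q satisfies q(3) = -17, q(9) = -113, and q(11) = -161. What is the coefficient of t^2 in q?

Write q(t) = at^2 + bt + c. Substituting each data point gives a linear system:
  9a + 3b + c = -17
  81a + 9b + c = -113
  121a + 11b + c = -161
Solving the system yields a = -1, b = -4, c = 4.
So q(t) = -t^2 - 4t + 4.
The leading coefficient is -1.

-1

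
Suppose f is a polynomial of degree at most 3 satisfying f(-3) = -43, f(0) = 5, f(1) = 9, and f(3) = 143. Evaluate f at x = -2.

3

Using the Lagrange interpolation formula with nodes -3, 0, 1, 3:
  L_0(x) = x(x - 1)(x - 3) / -72
  L_1(x) = (x + 3)(x - 1)(x - 3) / 9
  L_2(x) = (x + 3)x(x - 3) / -8
  L_3(x) = (x + 3)x(x - 1) / 36
Then f(x) = -43·L_0(x) + 5·L_1(x) + 9·L_2(x) + 143·L_3(x).
Expanding and collecting terms gives f(x) = 4x^3 + 5x^2 - 5x + 5.
Evaluating at x = -2: f(-2) = 3.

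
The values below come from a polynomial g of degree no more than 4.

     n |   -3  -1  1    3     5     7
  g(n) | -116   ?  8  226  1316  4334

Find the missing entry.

On equispaced nodes a degree-4 polynomial has vanishing fifth forward difference, so
  - g(-3) + 5·g(-1) - 10·g(1) + 10·g(3) - 5·g(5) + g(7) = 0.
Substituting the known values and solving for g(-1):
  5·g(-1) = -50
  g(-1) = -10.

-10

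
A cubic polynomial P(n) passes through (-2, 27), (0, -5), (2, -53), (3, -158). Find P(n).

P(n) = -5n^3 - 2n^2 - 5

Write P(n) = an^3 + bn^2 + cn + d. Substituting each data point gives a linear system:
  -8a + 4b - 2c + d = 27
  d = -5
  8a + 4b + 2c + d = -53
  27a + 9b + 3c + d = -158
Solving the system yields a = -5, b = -2, c = 0, d = -5.
So P(n) = -5n^3 - 2n^2 - 5.
Check: P(3) = -158. ✓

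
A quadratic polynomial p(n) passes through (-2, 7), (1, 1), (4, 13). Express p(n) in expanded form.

Write p(n) = an^2 + bn + c. Substituting each data point gives a linear system:
  4a - 2b + c = 7
  a + b + c = 1
  16a + 4b + c = 13
Solving the system yields a = 1, b = -1, c = 1.
So p(n) = n² - n + 1.
Check: p(-2) = 7. ✓

p(n) = n^2 - n + 1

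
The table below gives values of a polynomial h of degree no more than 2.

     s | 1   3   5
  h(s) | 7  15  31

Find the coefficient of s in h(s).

0

Write h(s) = as^2 + bs + c. Substituting each data point gives a linear system:
  a + b + c = 7
  9a + 3b + c = 15
  25a + 5b + c = 31
Solving the system yields a = 1, b = 0, c = 6.
So h(s) = s^2 + 6.
The coefficient of s is 0.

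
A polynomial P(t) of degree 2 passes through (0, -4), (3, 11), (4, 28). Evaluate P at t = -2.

Using the Lagrange interpolation formula with nodes 0, 3, 4:
  L_0(t) = (t - 3)(t - 4) / 12
  L_1(t) = t(t - 4) / -3
  L_2(t) = t(t - 3) / 4
Then P(t) = -4·L_0(t) + 11·L_1(t) + 28·L_2(t).
Expanding and collecting terms gives P(t) = 3t² - 4t - 4.
Evaluating at t = -2: P(-2) = 16.

16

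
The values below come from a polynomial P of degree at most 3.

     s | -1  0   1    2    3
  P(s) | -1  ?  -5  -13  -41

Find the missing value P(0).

-5

On equispaced nodes a degree-3 polynomial has vanishing fourth forward difference, so
  P(-1) - 4·P(0) + 6·P(1) - 4·P(2) + P(3) = 0.
Substituting the known values and solving for P(0):
  -4·P(0) = 20
  P(0) = -5.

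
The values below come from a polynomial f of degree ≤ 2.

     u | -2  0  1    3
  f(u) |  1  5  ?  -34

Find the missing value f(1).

-2

The 3 known points determine the degree-2 polynomial uniquely.
Write f(u) = au^2 + bu + c. Substituting each data point gives a linear system:
  4a - 2b + c = 1
  c = 5
  9a + 3b + c = -34
Solving the system yields a = -3, b = -4, c = 5.
So f(u) = -3u^2 - 4u + 5.
Then f(1) = -2.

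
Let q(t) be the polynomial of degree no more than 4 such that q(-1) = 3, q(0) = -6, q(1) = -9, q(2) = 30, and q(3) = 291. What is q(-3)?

Write q(t) = at^4 + bt^3 + ct^2 + dt + e. Substituting each data point gives a linear system:
  a - b + c - d + e = 3
  e = -6
  a + b + c + d + e = -9
  16a + 8b + 4c + 2d + e = 30
  81a + 27b + 9c + 3d + e = 291
Solving the system yields a = 6, b = -6, c = -3, d = 0, e = -6.
So q(t) = 6t^4 - 6t^3 - 3t^2 - 6.
Then q(-3) = 615.

615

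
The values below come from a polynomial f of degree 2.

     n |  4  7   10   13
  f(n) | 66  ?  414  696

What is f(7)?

On equispaced nodes a degree-2 polynomial has vanishing third forward difference, so
  - f(4) + 3·f(7) - 3·f(10) + f(13) = 0.
Substituting the known values and solving for f(7):
  3·f(7) = 612
  f(7) = 204.

204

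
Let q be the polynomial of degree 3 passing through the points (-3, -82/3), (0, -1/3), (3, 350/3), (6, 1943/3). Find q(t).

q(t) = 2t^3 + 5t^2 + 6t - 1/3

Write q(t) = at^3 + bt^2 + ct + d. Substituting each data point gives a linear system:
  -27a + 9b - 3c + d = -82/3
  d = -1/3
  27a + 9b + 3c + d = 350/3
  216a + 36b + 6c + d = 1943/3
Solving the system yields a = 2, b = 5, c = 6, d = -1/3.
So q(t) = 2t^3 + 5t^2 + 6t - 1/3.
Check: q(6) = 1943/3. ✓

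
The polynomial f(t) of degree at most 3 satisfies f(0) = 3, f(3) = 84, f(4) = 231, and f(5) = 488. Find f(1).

Write f(t) = at^3 + bt^2 + ct + d. Substituting each data point gives a linear system:
  d = 3
  27a + 9b + 3c + d = 84
  64a + 16b + 4c + d = 231
  125a + 25b + 5c + d = 488
Solving the system yields a = 5, b = -5, c = -3, d = 3.
So f(t) = 5t^3 - 5t^2 - 3t + 3.
Then f(1) = 0.

0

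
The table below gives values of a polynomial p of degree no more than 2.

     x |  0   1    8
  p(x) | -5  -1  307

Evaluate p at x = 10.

485

Using the Lagrange interpolation formula with nodes 0, 1, 8:
  L_0(x) = (x - 1)(x - 8) / 8
  L_1(x) = x(x - 8) / -7
  L_2(x) = x(x - 1) / 56
Then p(x) = -5·L_0(x) - 1·L_1(x) + 307·L_2(x).
Expanding and collecting terms gives p(x) = 5x^2 - x - 5.
Evaluating at x = 10: p(10) = 485.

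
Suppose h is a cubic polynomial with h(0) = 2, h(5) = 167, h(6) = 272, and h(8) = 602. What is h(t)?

Using the Lagrange interpolation formula with nodes 0, 5, 6, 8:
  L_0(t) = (t - 5)(t - 6)(t - 8) / -240
  L_1(t) = t(t - 6)(t - 8) / 15
  L_2(t) = t(t - 5)(t - 8) / -12
  L_3(t) = t(t - 5)(t - 6) / 48
Then h(t) = 2·L_0(t) + 167·L_1(t) + 272·L_2(t) + 602·L_3(t).
Expanding and collecting terms gives h(t) = t^3 + t^2 + 3t + 2.
Check: h(5) = 167. ✓

h(t) = t^3 + t^2 + 3t + 2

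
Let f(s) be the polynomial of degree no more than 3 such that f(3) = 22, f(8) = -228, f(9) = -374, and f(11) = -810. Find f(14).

-1914

Using the Lagrange interpolation formula with nodes 3, 8, 9, 11:
  L_0(s) = (s - 8)(s - 9)(s - 11) / -240
  L_1(s) = (s - 3)(s - 9)(s - 11) / 15
  L_2(s) = (s - 3)(s - 8)(s - 11) / -12
  L_3(s) = (s - 3)(s - 8)(s - 9) / 48
Then f(s) = 22·L_0(s) - 228·L_1(s) - 374·L_2(s) - 810·L_3(s).
Expanding and collecting terms gives f(s) = -s³ + 4s² + 3s + 4.
Evaluating at s = 14: f(14) = -1914.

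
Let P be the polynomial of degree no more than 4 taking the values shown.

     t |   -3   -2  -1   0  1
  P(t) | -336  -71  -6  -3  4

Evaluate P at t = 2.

Using the Lagrange interpolation formula with nodes -3, -2, -1, 0, 1:
  L_0(t) = (t + 2)(t + 1)t(t - 1) / 24
  L_1(t) = (t + 3)(t + 1)t(t - 1) / -6
  L_2(t) = (t + 3)(t + 2)t(t - 1) / 4
  L_3(t) = (t + 3)(t + 2)(t + 1)(t - 1) / -6
  L_4(t) = (t + 3)(t + 2)(t + 1)t / 24
Then P(t) = -336·L_0(t) - 71·L_1(t) - 6·L_2(t) - 3·L_3(t) + 4·L_4(t).
Expanding and collecting terms gives P(t) = -3t⁴ + 5t³ + 5t² - 3.
Evaluating at t = 2: P(2) = 9.

9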